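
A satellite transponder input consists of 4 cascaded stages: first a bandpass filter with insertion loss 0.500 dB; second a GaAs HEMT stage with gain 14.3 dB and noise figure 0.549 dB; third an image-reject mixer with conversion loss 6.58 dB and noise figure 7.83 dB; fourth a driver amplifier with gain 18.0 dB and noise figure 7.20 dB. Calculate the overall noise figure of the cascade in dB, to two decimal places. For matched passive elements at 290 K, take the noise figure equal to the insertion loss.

3.60 dB

Convert to linear (a loss of L dB is a gain of −L dB): F_i = 10^(NF_i/10), G_i = 10^(G_i,dB/10)
  Stage 1: F_1 = 10^(0.500/10) = 1.122, G_1 = 10^(−0.500/10) = 0.8913
  Stage 2: F_2 = 10^(0.549/10) = 1.135, G_2 = 10^(14.3/10) = 26.92
  Stage 3: F_3 = 10^(7.83/10) = 6.067, G_3 = 10^(−6.58/10) = 0.2198
  Stage 4: F_4 = 10^(7.20/10) = 5.248, G_4 = 10^(18.0/10) = 63.10
Friis cascade:
  F = 1.122 + (1.135 − 1)/0.8913 + (6.067 − 1)/23.99 + (5.248 − 1)/5.272 = 2.290
NF = 10 log₁₀(2.290) = 3.60 dB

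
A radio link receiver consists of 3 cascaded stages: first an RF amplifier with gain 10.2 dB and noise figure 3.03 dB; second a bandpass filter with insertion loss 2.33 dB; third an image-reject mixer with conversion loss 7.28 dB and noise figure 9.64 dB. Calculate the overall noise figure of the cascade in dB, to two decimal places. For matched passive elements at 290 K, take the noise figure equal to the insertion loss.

Convert to linear (a loss of L dB is a gain of −L dB): F_i = 10^(NF_i/10), G_i = 10^(G_i,dB/10)
  Stage 1: F_1 = 10^(3.03/10) = 2.009, G_1 = 10^(10.2/10) = 10.47
  Stage 2: F_2 = 10^(2.33/10) = 1.710, G_2 = 10^(−2.33/10) = 0.5848
  Stage 3: F_3 = 10^(9.64/10) = 9.204, G_3 = 10^(−7.28/10) = 0.1871
Friis cascade:
  F = 2.009 + (1.710 − 1)/10.47 + (9.204 − 1)/6.124 = 3.417
NF = 10 log₁₀(3.417) = 5.34 dB

5.34 dB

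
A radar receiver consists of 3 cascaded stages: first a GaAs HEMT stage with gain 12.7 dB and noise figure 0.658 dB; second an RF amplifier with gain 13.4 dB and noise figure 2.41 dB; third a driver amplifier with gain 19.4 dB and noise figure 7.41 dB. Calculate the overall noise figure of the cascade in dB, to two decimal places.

0.84 dB

Convert to linear (a loss of L dB is a gain of −L dB): F_i = 10^(NF_i/10), G_i = 10^(G_i,dB/10)
  Stage 1: F_1 = 10^(0.658/10) = 1.164, G_1 = 10^(12.7/10) = 18.62
  Stage 2: F_2 = 10^(2.41/10) = 1.742, G_2 = 10^(13.4/10) = 21.88
  Stage 3: F_3 = 10^(7.41/10) = 5.508, G_3 = 10^(19.4/10) = 87.10
Friis cascade:
  F = 1.164 + (1.742 − 1)/18.62 + (5.508 − 1)/407.4 = 1.214
NF = 10 log₁₀(1.214) = 0.84 dB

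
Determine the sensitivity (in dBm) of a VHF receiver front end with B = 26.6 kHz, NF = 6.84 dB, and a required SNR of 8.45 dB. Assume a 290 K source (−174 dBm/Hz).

−114.5 dBm

Sensitivity = −174 + 10 log₁₀(B) + NF + SNR_min
= −174 + 44.25 + 6.84 + 8.45
= −114.46 dBm → −114.5 dBm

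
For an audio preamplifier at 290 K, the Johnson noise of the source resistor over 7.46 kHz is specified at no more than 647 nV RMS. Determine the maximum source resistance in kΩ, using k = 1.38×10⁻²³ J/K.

Johnson–Nyquist: V_n = √(4kTRB) ⇒ R = V_n² / (4kTB)
4kTB = 4 × 1.38×10⁻²³ × 290 × 7.46×10³ = 1.19×10⁻¹⁶
R = (6.47×10⁻⁷)² / 1.19×10⁻¹⁶ = 3.51×10³ Ω = 3.51 kΩ

3.51 kΩ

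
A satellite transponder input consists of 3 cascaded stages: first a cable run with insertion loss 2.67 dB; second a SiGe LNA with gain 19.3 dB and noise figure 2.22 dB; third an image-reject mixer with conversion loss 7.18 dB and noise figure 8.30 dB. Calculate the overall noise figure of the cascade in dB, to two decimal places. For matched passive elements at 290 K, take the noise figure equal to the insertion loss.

5.06 dB

Convert to linear (a loss of L dB is a gain of −L dB): F_i = 10^(NF_i/10), G_i = 10^(G_i,dB/10)
  Stage 1: F_1 = 10^(2.67/10) = 1.849, G_1 = 10^(−2.67/10) = 0.5408
  Stage 2: F_2 = 10^(2.22/10) = 1.667, G_2 = 10^(19.3/10) = 85.11
  Stage 3: F_3 = 10^(8.30/10) = 6.761, G_3 = 10^(−7.18/10) = 0.1914
Friis cascade:
  F = 1.849 + (1.667 − 1)/0.5408 + (6.761 − 1)/46.03 = 3.208
NF = 10 log₁₀(3.208) = 5.06 dB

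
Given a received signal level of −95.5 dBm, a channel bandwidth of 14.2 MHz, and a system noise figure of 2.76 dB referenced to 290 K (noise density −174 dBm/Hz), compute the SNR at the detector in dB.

4.2 dB

Noise floor: N = −174 + 10 log₁₀(B) + NF
10 log₁₀(1.42×10⁷) = 71.52 dB
N = −174 + 71.52 + 2.76 = −99.72 dBm
SNR = P_sig − N = −95.5 − (−99.72) = 4.22 dB → 4.2 dB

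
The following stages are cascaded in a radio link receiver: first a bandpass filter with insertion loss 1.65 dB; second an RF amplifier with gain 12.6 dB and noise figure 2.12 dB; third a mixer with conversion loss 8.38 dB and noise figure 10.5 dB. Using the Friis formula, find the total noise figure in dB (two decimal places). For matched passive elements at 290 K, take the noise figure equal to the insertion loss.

Convert to linear (a loss of L dB is a gain of −L dB): F_i = 10^(NF_i/10), G_i = 10^(G_i,dB/10)
  Stage 1: F_1 = 10^(1.65/10) = 1.462, G_1 = 10^(−1.65/10) = 0.6839
  Stage 2: F_2 = 10^(2.12/10) = 1.629, G_2 = 10^(12.6/10) = 18.20
  Stage 3: F_3 = 10^(10.5/10) = 11.22, G_3 = 10^(−8.38/10) = 0.1452
Friis cascade:
  F = 1.462 + (1.629 − 1)/0.6839 + (11.22 − 1)/12.45 = 3.204
NF = 10 log₁₀(3.204) = 5.06 dB

5.06 dB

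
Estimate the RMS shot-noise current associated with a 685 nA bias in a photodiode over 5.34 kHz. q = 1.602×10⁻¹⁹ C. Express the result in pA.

I_n = √(2qI·B)
2qI·B = 2 × 1.602×10⁻¹⁹ × 6.85×10⁻⁷ × 5.34×10³ = 1.17×10⁻²¹ A²
I_n = √(1.17×10⁻²¹) = 3.42×10⁻¹¹ A = 34.2 pA

34.2 pA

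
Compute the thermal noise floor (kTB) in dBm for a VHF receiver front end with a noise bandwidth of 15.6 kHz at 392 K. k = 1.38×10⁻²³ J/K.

−130.7 dBm

P_n = kTB = 1.38×10⁻²³ × 392 × 1.56×10⁴ = 8.44×10⁻¹⁷ W
In dBm: 10 log₁₀(8.44×10⁻¹⁷ / 10⁻³) = −130.7 dBm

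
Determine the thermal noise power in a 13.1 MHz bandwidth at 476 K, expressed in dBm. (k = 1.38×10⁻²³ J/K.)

P_n = kTB = 1.38×10⁻²³ × 476 × 1.31×10⁷ = 8.61×10⁻¹⁴ W
In dBm: 10 log₁₀(8.61×10⁻¹⁴ / 10⁻³) = −100.7 dBm

−100.7 dBm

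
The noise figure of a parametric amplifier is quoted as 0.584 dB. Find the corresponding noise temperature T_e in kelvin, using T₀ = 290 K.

F = 10^(0.584/10) = 1.14393
T_e = (F − 1)·T₀ = (1.14393 − 1) × 290 = 41.7 K

41.7 K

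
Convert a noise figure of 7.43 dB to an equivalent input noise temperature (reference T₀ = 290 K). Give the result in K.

F = 10^(7.43/10) = 5.5335
T_e = (F − 1)·T₀ = (5.5335 − 1) × 290 = 1315 K

1315 K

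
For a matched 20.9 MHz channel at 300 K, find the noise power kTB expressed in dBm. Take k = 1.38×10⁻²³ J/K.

P_n = kTB = 1.38×10⁻²³ × 300 × 2.09×10⁷ = 8.65×10⁻¹⁴ W
In dBm: 10 log₁₀(8.65×10⁻¹⁴ / 10⁻³) = −100.6 dBm

−100.6 dBm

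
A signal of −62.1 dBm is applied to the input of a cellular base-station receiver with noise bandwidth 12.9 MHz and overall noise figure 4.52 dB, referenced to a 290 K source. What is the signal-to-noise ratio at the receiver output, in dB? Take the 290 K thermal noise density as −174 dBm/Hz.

36.3 dB

Noise floor: N = −174 + 10 log₁₀(B) + NF
10 log₁₀(1.29×10⁷) = 71.11 dB
N = −174 + 71.11 + 4.52 = −98.37 dBm
SNR = P_sig − N = −62.1 − (−98.37) = 36.27 dB → 36.3 dB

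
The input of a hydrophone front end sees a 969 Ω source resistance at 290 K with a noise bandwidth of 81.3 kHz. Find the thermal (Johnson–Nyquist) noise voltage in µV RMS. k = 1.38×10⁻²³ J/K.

1.12 µV

V_n = √(4kTRB)
4kTRB = 4 × 1.38×10⁻²³ × 290 × 9.69×10² × 8.13×10⁴ = 1.26×10⁻¹² V²
V_n = √(1.26×10⁻¹²) = 1.12×10⁻⁶ V = 1.12 µV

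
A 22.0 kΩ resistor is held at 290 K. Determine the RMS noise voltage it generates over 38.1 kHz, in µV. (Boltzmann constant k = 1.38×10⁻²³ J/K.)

3.66 µV

V_n = √(4kTRB)
4kTRB = 4 × 1.38×10⁻²³ × 290 × 2.20×10⁴ × 3.81×10⁴ = 1.34×10⁻¹¹ V²
V_n = √(1.34×10⁻¹¹) = 3.66×10⁻⁶ V = 3.66 µV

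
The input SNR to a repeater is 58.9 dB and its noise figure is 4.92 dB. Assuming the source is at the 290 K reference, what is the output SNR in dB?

By definition F = SNR_in/SNR_out, so in dB: SNR_out = SNR_in − NF
SNR_out = 58.9 − 4.92 = 53.98 dB

53.98 dB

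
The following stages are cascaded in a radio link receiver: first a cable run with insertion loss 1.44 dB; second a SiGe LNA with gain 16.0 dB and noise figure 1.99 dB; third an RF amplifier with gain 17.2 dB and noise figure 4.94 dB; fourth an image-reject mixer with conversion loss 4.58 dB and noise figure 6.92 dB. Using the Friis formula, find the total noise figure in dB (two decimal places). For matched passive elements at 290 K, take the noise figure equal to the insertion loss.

Convert to linear (a loss of L dB is a gain of −L dB): F_i = 10^(NF_i/10), G_i = 10^(G_i,dB/10)
  Stage 1: F_1 = 10^(1.44/10) = 1.393, G_1 = 10^(−1.44/10) = 0.7178
  Stage 2: F_2 = 10^(1.99/10) = 1.581, G_2 = 10^(16.0/10) = 39.81
  Stage 3: F_3 = 10^(4.94/10) = 3.119, G_3 = 10^(17.2/10) = 52.48
  Stage 4: F_4 = 10^(6.92/10) = 4.920, G_4 = 10^(−4.58/10) = 0.3483
Friis cascade:
  F = 1.393 + (1.581 − 1)/0.7178 + (3.119 − 1)/28.58 + (4.920 − 1)/1500 = 2.280
NF = 10 log₁₀(2.280) = 3.58 dB

3.58 dB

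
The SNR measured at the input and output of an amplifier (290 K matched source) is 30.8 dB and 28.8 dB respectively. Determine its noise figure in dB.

NF (dB) = SNR_in(dB) − SNR_out(dB) when the source is at T₀
NF = 30.8 − 28.8 = 2.0 dB

2.0 dB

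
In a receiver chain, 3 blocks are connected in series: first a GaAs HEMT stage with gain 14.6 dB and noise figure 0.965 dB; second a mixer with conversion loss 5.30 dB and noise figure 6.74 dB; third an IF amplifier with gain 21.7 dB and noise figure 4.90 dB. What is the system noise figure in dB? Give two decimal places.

2.10 dB

Convert to linear (a loss of L dB is a gain of −L dB): F_i = 10^(NF_i/10), G_i = 10^(G_i,dB/10)
  Stage 1: F_1 = 10^(0.965/10) = 1.249, G_1 = 10^(14.6/10) = 28.84
  Stage 2: F_2 = 10^(6.74/10) = 4.721, G_2 = 10^(−5.30/10) = 0.2951
  Stage 3: F_3 = 10^(4.90/10) = 3.090, G_3 = 10^(21.7/10) = 147.9
Friis cascade:
  F = 1.249 + (4.721 − 1)/28.84 + (3.090 − 1)/8.511 = 1.623
NF = 10 log₁₀(1.623) = 2.10 dB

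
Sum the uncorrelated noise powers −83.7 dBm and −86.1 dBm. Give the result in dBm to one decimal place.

Convert to linear, add, convert back:
P₁ = 4.27×10⁻¹² W, P₂ = 2.45×10⁻¹² W
P_tot = 6.72×10⁻¹² W → 10 log₁₀(P_tot / 10⁻³) = −81.7 dBm

−81.7 dBm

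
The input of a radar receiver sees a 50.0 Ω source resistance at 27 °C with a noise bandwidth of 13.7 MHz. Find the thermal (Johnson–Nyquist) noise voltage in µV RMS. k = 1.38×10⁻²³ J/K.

3.37 µV

T = 27 °C + 273.15 = 300.15 K
V_n = √(4kTRB)
4kTRB = 4 × 1.38×10⁻²³ × 300.15 × 5.00×10¹ × 1.37×10⁷ = 1.13×10⁻¹¹ V²
V_n = √(1.13×10⁻¹¹) = 3.37×10⁻⁶ V = 3.37 µV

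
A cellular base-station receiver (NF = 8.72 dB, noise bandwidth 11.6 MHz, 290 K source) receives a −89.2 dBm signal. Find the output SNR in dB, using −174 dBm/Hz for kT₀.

Noise floor: N = −174 + 10 log₁₀(B) + NF
10 log₁₀(1.16×10⁷) = 70.64 dB
N = −174 + 70.64 + 8.72 = −94.64 dBm
SNR = P_sig − N = −89.2 − (−94.64) = 5.44 dB → 5.4 dB

5.4 dB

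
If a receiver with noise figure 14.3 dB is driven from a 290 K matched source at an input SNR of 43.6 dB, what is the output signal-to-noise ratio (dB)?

29.3 dB

By definition F = SNR_in/SNR_out, so in dB: SNR_out = SNR_in − NF
SNR_out = 43.6 − 14.3 = 29.3 dB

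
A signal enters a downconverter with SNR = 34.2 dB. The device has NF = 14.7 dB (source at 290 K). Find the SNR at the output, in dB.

19.5 dB

By definition F = SNR_in/SNR_out, so in dB: SNR_out = SNR_in − NF
SNR_out = 34.2 − 14.7 = 19.5 dB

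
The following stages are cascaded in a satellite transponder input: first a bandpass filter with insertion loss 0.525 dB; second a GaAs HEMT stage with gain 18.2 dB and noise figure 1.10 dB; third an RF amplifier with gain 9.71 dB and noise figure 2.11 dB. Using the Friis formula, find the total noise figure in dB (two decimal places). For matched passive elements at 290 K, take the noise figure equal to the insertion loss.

Convert to linear (a loss of L dB is a gain of −L dB): F_i = 10^(NF_i/10), G_i = 10^(G_i,dB/10)
  Stage 1: F_1 = 10^(0.525/10) = 1.128, G_1 = 10^(−0.525/10) = 0.8861
  Stage 2: F_2 = 10^(1.10/10) = 1.288, G_2 = 10^(18.2/10) = 66.07
  Stage 3: F_3 = 10^(2.11/10) = 1.626, G_3 = 10^(9.71/10) = 9.354
Friis cascade:
  F = 1.128 + (1.288 − 1)/0.8861 + (1.626 − 1)/58.55 = 1.464
NF = 10 log₁₀(1.464) = 1.66 dB

1.66 dB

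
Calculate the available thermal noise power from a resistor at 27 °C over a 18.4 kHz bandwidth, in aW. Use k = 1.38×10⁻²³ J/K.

T = 27 °C + 273.15 = 300.15 K
P_n = kTB = 1.38×10⁻²³ × 300.15 × 1.84×10⁴ = 7.62×10⁻¹⁷ W = 76.2 aW

76.2 aW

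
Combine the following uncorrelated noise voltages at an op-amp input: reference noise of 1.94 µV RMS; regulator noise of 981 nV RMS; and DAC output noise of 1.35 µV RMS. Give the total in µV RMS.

2.56 µV

Uncorrelated sources add in power (mean-square): V_tot = √(ΣV_i²)
V_tot = √[(1.94×10⁻⁶)² + (9.81×10⁻⁷)² + (1.35×10⁻⁶)²] = 2.56×10⁻⁶ V = 2.56 µV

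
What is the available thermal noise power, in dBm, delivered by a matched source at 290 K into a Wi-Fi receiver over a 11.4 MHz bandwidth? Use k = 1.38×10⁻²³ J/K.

−103.4 dBm

P_n = kTB = 1.38×10⁻²³ × 290 × 1.14×10⁷ = 4.56×10⁻¹⁴ W
In dBm: 10 log₁₀(4.56×10⁻¹⁴ / 10⁻³) = −103.4 dBm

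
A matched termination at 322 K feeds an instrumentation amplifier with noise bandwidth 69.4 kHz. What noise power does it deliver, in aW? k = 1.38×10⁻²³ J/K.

308 aW

P_n = kTB = 1.38×10⁻²³ × 322 × 6.94×10⁴ = 3.08×10⁻¹⁶ W = 308 aW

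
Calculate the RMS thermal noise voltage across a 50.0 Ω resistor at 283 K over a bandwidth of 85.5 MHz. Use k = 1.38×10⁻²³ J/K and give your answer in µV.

V_n = √(4kTRB)
4kTRB = 4 × 1.38×10⁻²³ × 283 × 5.00×10¹ × 8.55×10⁷ = 6.68×10⁻¹¹ V²
V_n = √(6.68×10⁻¹¹) = 8.17×10⁻⁶ V = 8.17 µV

8.17 µV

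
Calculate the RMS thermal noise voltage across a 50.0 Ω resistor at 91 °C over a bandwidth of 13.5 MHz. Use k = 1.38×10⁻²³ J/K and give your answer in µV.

3.68 µV

T = 91 °C + 273.15 = 364.15 K
V_n = √(4kTRB)
4kTRB = 4 × 1.38×10⁻²³ × 364.15 × 5.00×10¹ × 1.35×10⁷ = 1.36×10⁻¹¹ V²
V_n = √(1.36×10⁻¹¹) = 3.68×10⁻⁶ V = 3.68 µV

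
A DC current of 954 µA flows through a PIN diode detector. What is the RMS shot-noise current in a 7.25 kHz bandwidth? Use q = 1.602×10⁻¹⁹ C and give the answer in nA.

1.49 nA

I_n = √(2qI·B)
2qI·B = 2 × 1.602×10⁻¹⁹ × 9.54×10⁻⁴ × 7.25×10³ = 2.22×10⁻¹⁸ A²
I_n = √(2.22×10⁻¹⁸) = 1.49×10⁻⁹ A = 1.49 nA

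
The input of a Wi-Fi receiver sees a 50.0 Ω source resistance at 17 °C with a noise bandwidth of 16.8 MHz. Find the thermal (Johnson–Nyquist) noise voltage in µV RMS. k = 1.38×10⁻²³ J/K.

3.67 µV

T = 17 °C + 273.15 = 290.15 K
V_n = √(4kTRB)
4kTRB = 4 × 1.38×10⁻²³ × 290.15 × 5.00×10¹ × 1.68×10⁷ = 1.35×10⁻¹¹ V²
V_n = √(1.35×10⁻¹¹) = 3.67×10⁻⁶ V = 3.67 µV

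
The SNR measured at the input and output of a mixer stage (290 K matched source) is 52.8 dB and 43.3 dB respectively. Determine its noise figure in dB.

NF (dB) = SNR_in(dB) − SNR_out(dB) when the source is at T₀
NF = 52.8 − 43.3 = 9.5 dB

9.5 dB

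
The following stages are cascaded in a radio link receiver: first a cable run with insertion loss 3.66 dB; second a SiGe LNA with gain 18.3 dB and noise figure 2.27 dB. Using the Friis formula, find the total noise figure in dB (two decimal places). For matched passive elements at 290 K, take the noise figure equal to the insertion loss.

5.93 dB

Convert to linear (a loss of L dB is a gain of −L dB): F_i = 10^(NF_i/10), G_i = 10^(G_i,dB/10)
  Stage 1: F_1 = 10^(3.66/10) = 2.323, G_1 = 10^(−3.66/10) = 0.4305
  Stage 2: F_2 = 10^(2.27/10) = 1.687, G_2 = 10^(18.3/10) = 67.61
Friis cascade:
  F = 2.323 + (1.687 − 1)/0.4305 = 3.917
NF = 10 log₁₀(3.917) = 5.93 dB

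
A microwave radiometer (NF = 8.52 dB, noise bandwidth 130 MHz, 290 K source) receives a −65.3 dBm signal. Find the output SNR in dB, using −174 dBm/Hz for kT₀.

19.0 dB

Noise floor: N = −174 + 10 log₁₀(B) + NF
10 log₁₀(1.30×10⁸) = 81.14 dB
N = −174 + 81.14 + 8.52 = −84.34 dBm
SNR = P_sig − N = −65.3 − (−84.34) = 19.04 dB → 19.0 dB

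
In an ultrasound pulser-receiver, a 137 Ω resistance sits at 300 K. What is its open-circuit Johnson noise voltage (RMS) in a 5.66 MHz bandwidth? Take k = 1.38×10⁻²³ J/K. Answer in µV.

V_n = √(4kTRB)
4kTRB = 4 × 1.38×10⁻²³ × 300 × 1.37×10² × 5.66×10⁶ = 1.28×10⁻¹¹ V²
V_n = √(1.28×10⁻¹¹) = 3.58×10⁻⁶ V = 3.58 µV

3.58 µV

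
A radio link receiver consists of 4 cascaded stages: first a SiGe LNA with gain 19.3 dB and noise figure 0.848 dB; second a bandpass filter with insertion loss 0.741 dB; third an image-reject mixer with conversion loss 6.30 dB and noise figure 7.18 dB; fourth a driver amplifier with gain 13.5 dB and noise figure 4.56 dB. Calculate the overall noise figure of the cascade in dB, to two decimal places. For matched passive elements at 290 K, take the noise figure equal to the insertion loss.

Convert to linear (a loss of L dB is a gain of −L dB): F_i = 10^(NF_i/10), G_i = 10^(G_i,dB/10)
  Stage 1: F_1 = 10^(0.848/10) = 1.216, G_1 = 10^(19.3/10) = 85.11
  Stage 2: F_2 = 10^(0.741/10) = 1.186, G_2 = 10^(−0.741/10) = 0.8431
  Stage 3: F_3 = 10^(7.18/10) = 5.224, G_3 = 10^(−6.30/10) = 0.2344
  Stage 4: F_4 = 10^(4.56/10) = 2.858, G_4 = 10^(13.5/10) = 22.39
Friis cascade:
  F = 1.216 + (1.186 − 1)/85.11 + (5.224 − 1)/71.76 + (2.858 − 1)/16.82 = 1.387
NF = 10 log₁₀(1.387) = 1.42 dB

1.42 dB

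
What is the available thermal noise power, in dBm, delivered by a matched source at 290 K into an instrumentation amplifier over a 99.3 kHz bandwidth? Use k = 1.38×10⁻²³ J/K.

P_n = kTB = 1.38×10⁻²³ × 290 × 9.93×10⁴ = 3.97×10⁻¹⁶ W
In dBm: 10 log₁₀(3.97×10⁻¹⁶ / 10⁻³) = −124.0 dBm

−124.0 dBm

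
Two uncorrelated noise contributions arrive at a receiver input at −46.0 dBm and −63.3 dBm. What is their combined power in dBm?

−45.9 dBm

Convert to linear, add, convert back:
P₁ = 2.51×10⁻⁸ W, P₂ = 4.68×10⁻¹⁰ W
P_tot = 2.56×10⁻⁸ W → 10 log₁₀(P_tot / 10⁻³) = −45.9 dBm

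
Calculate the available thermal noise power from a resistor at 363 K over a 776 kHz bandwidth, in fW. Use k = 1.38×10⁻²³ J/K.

3.89 fW

P_n = kTB = 1.38×10⁻²³ × 363 × 7.76×10⁵ = 3.89×10⁻¹⁵ W = 3.89 fW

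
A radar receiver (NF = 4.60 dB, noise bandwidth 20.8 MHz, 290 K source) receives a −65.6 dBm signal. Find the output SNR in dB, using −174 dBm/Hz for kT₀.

30.6 dB

Noise floor: N = −174 + 10 log₁₀(B) + NF
10 log₁₀(2.08×10⁷) = 73.18 dB
N = −174 + 73.18 + 4.60 = −96.22 dBm
SNR = P_sig − N = −65.6 − (−96.22) = 30.62 dB → 30.6 dB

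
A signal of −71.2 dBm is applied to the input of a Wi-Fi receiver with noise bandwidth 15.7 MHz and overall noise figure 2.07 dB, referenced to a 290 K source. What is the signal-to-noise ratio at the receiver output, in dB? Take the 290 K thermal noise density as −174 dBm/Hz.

28.8 dB

Noise floor: N = −174 + 10 log₁₀(B) + NF
10 log₁₀(1.57×10⁷) = 71.96 dB
N = −174 + 71.96 + 2.07 = −99.97 dBm
SNR = P_sig − N = −71.2 − (−99.97) = 28.77 dB → 28.8 dB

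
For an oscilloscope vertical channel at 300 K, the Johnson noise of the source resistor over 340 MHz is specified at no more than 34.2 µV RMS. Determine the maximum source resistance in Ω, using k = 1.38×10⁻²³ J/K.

208 Ω

Johnson–Nyquist: V_n = √(4kTRB) ⇒ R = V_n² / (4kTB)
4kTB = 4 × 1.38×10⁻²³ × 300 × 3.40×10⁸ = 5.63×10⁻¹²
R = (3.42×10⁻⁵)² / 5.63×10⁻¹² = 2.08×10² Ω = 208 Ω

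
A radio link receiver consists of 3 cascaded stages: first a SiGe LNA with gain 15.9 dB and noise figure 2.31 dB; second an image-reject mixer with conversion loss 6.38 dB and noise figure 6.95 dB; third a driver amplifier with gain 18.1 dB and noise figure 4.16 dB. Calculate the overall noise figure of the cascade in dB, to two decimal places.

Convert to linear (a loss of L dB is a gain of −L dB): F_i = 10^(NF_i/10), G_i = 10^(G_i,dB/10)
  Stage 1: F_1 = 10^(2.31/10) = 1.702, G_1 = 10^(15.9/10) = 38.90
  Stage 2: F_2 = 10^(6.95/10) = 4.955, G_2 = 10^(−6.38/10) = 0.2301
  Stage 3: F_3 = 10^(4.16/10) = 2.606, G_3 = 10^(18.1/10) = 64.57
Friis cascade:
  F = 1.702 + (4.955 − 1)/38.90 + (2.606 − 1)/8.954 = 1.983
NF = 10 log₁₀(1.983) = 2.97 dB

2.97 dB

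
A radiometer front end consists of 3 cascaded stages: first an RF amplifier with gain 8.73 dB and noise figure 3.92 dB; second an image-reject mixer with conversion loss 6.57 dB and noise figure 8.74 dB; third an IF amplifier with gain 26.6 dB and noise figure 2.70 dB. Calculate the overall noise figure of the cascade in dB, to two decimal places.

5.86 dB

Convert to linear (a loss of L dB is a gain of −L dB): F_i = 10^(NF_i/10), G_i = 10^(G_i,dB/10)
  Stage 1: F_1 = 10^(3.92/10) = 2.466, G_1 = 10^(8.73/10) = 7.464
  Stage 2: F_2 = 10^(8.74/10) = 7.482, G_2 = 10^(−6.57/10) = 0.2203
  Stage 3: F_3 = 10^(2.70/10) = 1.862, G_3 = 10^(26.6/10) = 457.1
Friis cascade:
  F = 2.466 + (7.482 − 1)/7.464 + (1.862 − 1)/1.644 = 3.859
NF = 10 log₁₀(3.859) = 5.86 dB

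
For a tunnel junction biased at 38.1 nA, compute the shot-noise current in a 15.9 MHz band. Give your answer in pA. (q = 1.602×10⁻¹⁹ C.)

I_n = √(2qI·B)
2qI·B = 2 × 1.602×10⁻¹⁹ × 3.81×10⁻⁸ × 1.59×10⁷ = 1.94×10⁻¹⁹ A²
I_n = √(1.94×10⁻¹⁹) = 4.41×10⁻¹⁰ A = 441 pA

441 pA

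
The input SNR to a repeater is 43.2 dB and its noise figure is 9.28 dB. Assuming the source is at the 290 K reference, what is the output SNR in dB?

33.92 dB

By definition F = SNR_in/SNR_out, so in dB: SNR_out = SNR_in − NF
SNR_out = 43.2 − 9.28 = 33.92 dB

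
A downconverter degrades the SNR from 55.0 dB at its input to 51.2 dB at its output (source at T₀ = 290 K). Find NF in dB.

NF (dB) = SNR_in(dB) − SNR_out(dB) when the source is at T₀
NF = 55.0 − 51.2 = 3.8 dB

3.8 dB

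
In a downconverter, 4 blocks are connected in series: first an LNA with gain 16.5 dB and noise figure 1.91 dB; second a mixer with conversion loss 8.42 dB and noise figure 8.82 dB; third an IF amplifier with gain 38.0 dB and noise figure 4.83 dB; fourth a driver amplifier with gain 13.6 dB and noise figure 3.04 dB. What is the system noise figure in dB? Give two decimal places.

Convert to linear (a loss of L dB is a gain of −L dB): F_i = 10^(NF_i/10), G_i = 10^(G_i,dB/10)
  Stage 1: F_1 = 10^(1.91/10) = 1.552, G_1 = 10^(16.5/10) = 44.67
  Stage 2: F_2 = 10^(8.82/10) = 7.621, G_2 = 10^(−8.42/10) = 0.1439
  Stage 3: F_3 = 10^(4.83/10) = 3.041, G_3 = 10^(38.0/10) = 6310
  Stage 4: F_4 = 10^(3.04/10) = 2.014, G_4 = 10^(13.6/10) = 22.91
Friis cascade:
  F = 1.552 + (7.621 − 1)/44.67 + (3.041 − 1)/6.427 + (2.014 − 1)/4.055×10⁴ = 2.018
NF = 10 log₁₀(2.018) = 3.05 dB

3.05 dB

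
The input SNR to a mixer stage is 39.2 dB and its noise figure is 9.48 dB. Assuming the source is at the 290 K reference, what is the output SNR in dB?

29.72 dB

By definition F = SNR_in/SNR_out, so in dB: SNR_out = SNR_in − NF
SNR_out = 39.2 − 9.48 = 29.72 dB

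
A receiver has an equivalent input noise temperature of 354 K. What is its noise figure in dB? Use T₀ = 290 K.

3.46 dB

F = 1 + T_e/T₀ = 1 + 354/290 = 2.22069
NF = 10 log₁₀(2.22069) = 3.46 dB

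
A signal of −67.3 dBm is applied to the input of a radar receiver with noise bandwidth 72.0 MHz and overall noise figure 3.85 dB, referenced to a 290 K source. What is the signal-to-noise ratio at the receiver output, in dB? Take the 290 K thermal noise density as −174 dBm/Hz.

24.3 dB

Noise floor: N = −174 + 10 log₁₀(B) + NF
10 log₁₀(7.20×10⁷) = 78.57 dB
N = −174 + 78.57 + 3.85 = −91.58 dBm
SNR = P_sig − N = −67.3 − (−91.58) = 24.28 dB → 24.3 dB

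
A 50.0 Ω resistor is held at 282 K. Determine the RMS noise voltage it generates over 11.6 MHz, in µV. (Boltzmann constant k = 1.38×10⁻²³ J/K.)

3.00 µV

V_n = √(4kTRB)
4kTRB = 4 × 1.38×10⁻²³ × 282 × 5.00×10¹ × 1.16×10⁷ = 9.03×10⁻¹² V²
V_n = √(9.03×10⁻¹²) = 3.00×10⁻⁶ V = 3.00 µV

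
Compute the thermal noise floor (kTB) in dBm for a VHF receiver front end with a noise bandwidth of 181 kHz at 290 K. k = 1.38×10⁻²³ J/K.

−121.4 dBm

P_n = kTB = 1.38×10⁻²³ × 290 × 1.81×10⁵ = 7.24×10⁻¹⁶ W
In dBm: 10 log₁₀(7.24×10⁻¹⁶ / 10⁻³) = −121.4 dBm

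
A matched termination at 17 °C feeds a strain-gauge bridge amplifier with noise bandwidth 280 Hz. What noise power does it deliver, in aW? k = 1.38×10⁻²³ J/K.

T = 17 °C + 273.15 = 290.15 K
P_n = kTB = 1.38×10⁻²³ × 290.15 × 2.80×10² = 1.12×10⁻¹⁸ W = 1.12 aW

1.12 aW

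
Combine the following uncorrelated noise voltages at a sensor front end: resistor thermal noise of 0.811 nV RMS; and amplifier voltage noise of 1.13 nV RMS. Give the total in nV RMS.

1.39 nV

Uncorrelated sources add in power (mean-square): V_tot = √(ΣV_i²)
V_tot = √[(8.11×10⁻¹⁰)² + (1.13×10⁻⁹)²] = 1.39×10⁻⁹ V = 1.39 nV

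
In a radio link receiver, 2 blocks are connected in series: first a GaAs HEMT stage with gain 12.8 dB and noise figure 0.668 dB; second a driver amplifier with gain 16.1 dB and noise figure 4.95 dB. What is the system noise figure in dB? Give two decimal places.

Convert to linear (a loss of L dB is a gain of −L dB): F_i = 10^(NF_i/10), G_i = 10^(G_i,dB/10)
  Stage 1: F_1 = 10^(0.668/10) = 1.166, G_1 = 10^(12.8/10) = 19.05
  Stage 2: F_2 = 10^(4.95/10) = 3.126, G_2 = 10^(16.1/10) = 40.74
Friis cascade:
  F = 1.166 + (3.126 − 1)/19.05 = 1.278
NF = 10 log₁₀(1.278) = 1.06 dB

1.06 dB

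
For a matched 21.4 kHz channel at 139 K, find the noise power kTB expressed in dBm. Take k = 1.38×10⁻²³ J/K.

−133.9 dBm

P_n = kTB = 1.38×10⁻²³ × 139 × 2.14×10⁴ = 4.10×10⁻¹⁷ W
In dBm: 10 log₁₀(4.10×10⁻¹⁷ / 10⁻³) = −133.9 dBm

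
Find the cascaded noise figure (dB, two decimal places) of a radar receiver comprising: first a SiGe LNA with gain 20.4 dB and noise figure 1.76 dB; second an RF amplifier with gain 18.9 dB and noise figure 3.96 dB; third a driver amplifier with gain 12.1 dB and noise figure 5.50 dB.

1.80 dB

Convert to linear (a loss of L dB is a gain of −L dB): F_i = 10^(NF_i/10), G_i = 10^(G_i,dB/10)
  Stage 1: F_1 = 10^(1.76/10) = 1.500, G_1 = 10^(20.4/10) = 109.6
  Stage 2: F_2 = 10^(3.96/10) = 2.489, G_2 = 10^(18.9/10) = 77.62
  Stage 3: F_3 = 10^(5.50/10) = 3.548, G_3 = 10^(12.1/10) = 16.22
Friis cascade:
  F = 1.500 + (2.489 − 1)/109.6 + (3.548 − 1)/8511 = 1.514
NF = 10 log₁₀(1.514) = 1.80 dB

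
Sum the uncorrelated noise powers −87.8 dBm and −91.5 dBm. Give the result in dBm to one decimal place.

−86.3 dBm

Convert to linear, add, convert back:
P₁ = 1.66×10⁻¹² W, P₂ = 7.08×10⁻¹³ W
P_tot = 2.37×10⁻¹² W → 10 log₁₀(P_tot / 10⁻³) = −86.3 dBm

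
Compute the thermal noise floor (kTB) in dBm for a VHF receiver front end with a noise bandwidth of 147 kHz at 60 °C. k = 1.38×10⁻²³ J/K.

T = 60 °C + 273.15 = 333.15 K
P_n = kTB = 1.38×10⁻²³ × 333.15 × 1.47×10⁵ = 6.76×10⁻¹⁶ W
In dBm: 10 log₁₀(6.76×10⁻¹⁶ / 10⁻³) = −121.7 dBm

−121.7 dBm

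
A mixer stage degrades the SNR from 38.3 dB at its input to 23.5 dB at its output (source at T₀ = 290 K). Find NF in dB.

NF (dB) = SNR_in(dB) − SNR_out(dB) when the source is at T₀
NF = 38.3 − 23.5 = 14.8 dB

14.8 dB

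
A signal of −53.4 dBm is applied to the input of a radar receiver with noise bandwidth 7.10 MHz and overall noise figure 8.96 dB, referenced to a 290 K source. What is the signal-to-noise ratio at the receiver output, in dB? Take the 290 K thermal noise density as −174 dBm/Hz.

Noise floor: N = −174 + 10 log₁₀(B) + NF
10 log₁₀(7.10×10⁶) = 68.51 dB
N = −174 + 68.51 + 8.96 = −96.53 dBm
SNR = P_sig − N = −53.4 − (−96.53) = 43.13 dB → 43.1 dB

43.1 dB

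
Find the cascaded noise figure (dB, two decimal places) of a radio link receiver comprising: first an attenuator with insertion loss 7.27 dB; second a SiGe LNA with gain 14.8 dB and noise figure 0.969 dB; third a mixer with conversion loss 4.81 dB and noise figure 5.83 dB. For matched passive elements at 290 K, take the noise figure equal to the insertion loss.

8.55 dB

Convert to linear (a loss of L dB is a gain of −L dB): F_i = 10^(NF_i/10), G_i = 10^(G_i,dB/10)
  Stage 1: F_1 = 10^(7.27/10) = 5.333, G_1 = 10^(−7.27/10) = 0.1875
  Stage 2: F_2 = 10^(0.969/10) = 1.250, G_2 = 10^(14.8/10) = 30.20
  Stage 3: F_3 = 10^(5.83/10) = 3.828, G_3 = 10^(−4.81/10) = 0.3304
Friis cascade:
  F = 5.333 + (1.250 − 1)/0.1875 + (3.828 − 1)/5.662 = 7.166
NF = 10 log₁₀(7.166) = 8.55 dB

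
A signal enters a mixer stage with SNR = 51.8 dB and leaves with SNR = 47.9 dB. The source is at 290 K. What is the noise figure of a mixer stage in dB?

NF (dB) = SNR_in(dB) − SNR_out(dB) when the source is at T₀
NF = 51.8 − 47.9 = 3.9 dB

3.9 dB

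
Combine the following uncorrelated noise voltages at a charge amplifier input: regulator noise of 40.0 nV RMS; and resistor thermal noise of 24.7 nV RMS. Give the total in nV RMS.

Uncorrelated sources add in power (mean-square): V_tot = √(ΣV_i²)
V_tot = √[(4.00×10⁻⁸)² + (2.47×10⁻⁸)²] = 4.70×10⁻⁸ V = 47.0 nV

47.0 nV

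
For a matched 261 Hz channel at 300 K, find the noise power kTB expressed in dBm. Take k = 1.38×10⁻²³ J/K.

−149.7 dBm

P_n = kTB = 1.38×10⁻²³ × 300 × 2.61×10² = 1.08×10⁻¹⁸ W
In dBm: 10 log₁₀(1.08×10⁻¹⁸ / 10⁻³) = −149.7 dBm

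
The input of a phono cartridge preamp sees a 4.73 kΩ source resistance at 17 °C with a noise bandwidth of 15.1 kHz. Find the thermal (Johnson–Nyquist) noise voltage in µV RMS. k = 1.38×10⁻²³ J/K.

1.07 µV

T = 17 °C + 273.15 = 290.15 K
V_n = √(4kTRB)
4kTRB = 4 × 1.38×10⁻²³ × 290.15 × 4.73×10³ × 1.51×10⁴ = 1.14×10⁻¹² V²
V_n = √(1.14×10⁻¹²) = 1.07×10⁻⁶ V = 1.07 µV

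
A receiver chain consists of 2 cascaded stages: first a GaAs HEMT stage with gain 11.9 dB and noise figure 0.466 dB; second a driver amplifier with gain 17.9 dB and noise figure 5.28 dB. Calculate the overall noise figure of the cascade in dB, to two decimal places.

1.03 dB

Convert to linear (a loss of L dB is a gain of −L dB): F_i = 10^(NF_i/10), G_i = 10^(G_i,dB/10)
  Stage 1: F_1 = 10^(0.466/10) = 1.113, G_1 = 10^(11.9/10) = 15.49
  Stage 2: F_2 = 10^(5.28/10) = 3.373, G_2 = 10^(17.9/10) = 61.66
Friis cascade:
  F = 1.113 + (3.373 − 1)/15.49 = 1.266
NF = 10 log₁₀(1.266) = 1.03 dB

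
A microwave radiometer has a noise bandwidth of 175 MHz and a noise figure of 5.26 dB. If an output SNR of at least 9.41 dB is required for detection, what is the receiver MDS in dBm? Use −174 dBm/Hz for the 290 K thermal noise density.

−76.9 dBm

Sensitivity = −174 + 10 log₁₀(B) + NF + SNR_min
= −174 + 82.43 + 5.26 + 9.41
= −76.90 dBm → −76.9 dBm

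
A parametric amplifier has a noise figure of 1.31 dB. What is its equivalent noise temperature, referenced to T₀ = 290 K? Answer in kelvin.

102 K

F = 10^(1.31/10) = 1.35207
T_e = (F − 1)·T₀ = (1.35207 − 1) × 290 = 102 K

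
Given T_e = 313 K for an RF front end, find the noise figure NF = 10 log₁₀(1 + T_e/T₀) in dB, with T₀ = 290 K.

3.18 dB

F = 1 + T_e/T₀ = 1 + 313/290 = 2.07931
NF = 10 log₁₀(2.07931) = 3.18 dB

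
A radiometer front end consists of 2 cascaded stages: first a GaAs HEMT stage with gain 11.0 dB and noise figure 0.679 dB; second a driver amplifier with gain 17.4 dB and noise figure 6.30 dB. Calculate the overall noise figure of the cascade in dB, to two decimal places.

1.55 dB

Convert to linear (a loss of L dB is a gain of −L dB): F_i = 10^(NF_i/10), G_i = 10^(G_i,dB/10)
  Stage 1: F_1 = 10^(0.679/10) = 1.169, G_1 = 10^(11.0/10) = 12.59
  Stage 2: F_2 = 10^(6.30/10) = 4.266, G_2 = 10^(17.4/10) = 54.95
Friis cascade:
  F = 1.169 + (4.266 − 1)/12.59 = 1.429
NF = 10 log₁₀(1.429) = 1.55 dB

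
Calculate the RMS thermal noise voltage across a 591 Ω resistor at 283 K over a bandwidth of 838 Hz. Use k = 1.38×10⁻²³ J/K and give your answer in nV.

88.0 nV

V_n = √(4kTRB)
4kTRB = 4 × 1.38×10⁻²³ × 283 × 5.91×10² × 8.38×10² = 7.74×10⁻¹⁵ V²
V_n = √(7.74×10⁻¹⁵) = 8.80×10⁻⁸ V = 88.0 nV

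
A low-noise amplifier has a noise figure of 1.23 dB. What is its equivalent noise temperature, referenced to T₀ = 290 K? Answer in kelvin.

F = 10^(1.23/10) = 1.32739
T_e = (F − 1)·T₀ = (1.32739 − 1) × 290 = 94.9 K

94.9 K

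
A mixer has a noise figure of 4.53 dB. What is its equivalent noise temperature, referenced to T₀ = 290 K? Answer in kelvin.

F = 10^(4.53/10) = 2.83792
T_e = (F − 1)·T₀ = (2.83792 − 1) × 290 = 533 K

533 K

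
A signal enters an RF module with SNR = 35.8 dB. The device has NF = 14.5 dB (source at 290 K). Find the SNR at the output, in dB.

By definition F = SNR_in/SNR_out, so in dB: SNR_out = SNR_in − NF
SNR_out = 35.8 − 14.5 = 21.3 dB

21.3 dB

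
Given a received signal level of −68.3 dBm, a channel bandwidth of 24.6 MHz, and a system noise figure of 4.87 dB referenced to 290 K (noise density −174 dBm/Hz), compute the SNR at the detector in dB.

Noise floor: N = −174 + 10 log₁₀(B) + NF
10 log₁₀(2.46×10⁷) = 73.91 dB
N = −174 + 73.91 + 4.87 = −95.22 dBm
SNR = P_sig − N = −68.3 − (−95.22) = 26.92 dB → 26.9 dB

26.9 dB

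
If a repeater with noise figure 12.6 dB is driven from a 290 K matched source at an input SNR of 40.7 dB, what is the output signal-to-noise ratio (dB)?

28.1 dB

By definition F = SNR_in/SNR_out, so in dB: SNR_out = SNR_in − NF
SNR_out = 40.7 − 12.6 = 28.1 dB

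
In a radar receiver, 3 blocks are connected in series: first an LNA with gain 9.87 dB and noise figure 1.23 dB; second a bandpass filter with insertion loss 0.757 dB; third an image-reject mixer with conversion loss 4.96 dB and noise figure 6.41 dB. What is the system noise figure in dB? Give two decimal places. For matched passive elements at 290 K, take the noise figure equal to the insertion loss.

Convert to linear (a loss of L dB is a gain of −L dB): F_i = 10^(NF_i/10), G_i = 10^(G_i,dB/10)
  Stage 1: F_1 = 10^(1.23/10) = 1.327, G_1 = 10^(9.87/10) = 9.705
  Stage 2: F_2 = 10^(0.757/10) = 1.190, G_2 = 10^(−0.757/10) = 0.8400
  Stage 3: F_3 = 10^(6.41/10) = 4.375, G_3 = 10^(−4.96/10) = 0.3192
Friis cascade:
  F = 1.327 + (1.190 − 1)/9.705 + (4.375 − 1)/8.153 = 1.761
NF = 10 log₁₀(1.761) = 2.46 dB

2.46 dB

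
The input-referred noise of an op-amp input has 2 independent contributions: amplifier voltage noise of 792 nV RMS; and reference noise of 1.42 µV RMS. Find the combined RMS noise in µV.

1.63 µV

Uncorrelated sources add in power (mean-square): V_tot = √(ΣV_i²)
V_tot = √[(7.92×10⁻⁷)² + (1.42×10⁻⁶)²] = 1.63×10⁻⁶ V = 1.63 µV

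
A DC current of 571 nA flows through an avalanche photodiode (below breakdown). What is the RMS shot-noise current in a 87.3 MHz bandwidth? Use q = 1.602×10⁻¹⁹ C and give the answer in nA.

I_n = √(2qI·B)
2qI·B = 2 × 1.602×10⁻¹⁹ × 5.71×10⁻⁷ × 8.73×10⁷ = 1.60×10⁻¹⁷ A²
I_n = √(1.60×10⁻¹⁷) = 4.00×10⁻⁹ A = 4.00 nA

4.00 nA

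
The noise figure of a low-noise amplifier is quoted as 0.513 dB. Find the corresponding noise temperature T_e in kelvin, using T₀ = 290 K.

36.4 K

F = 10^(0.513/10) = 1.12538
T_e = (F − 1)·T₀ = (1.12538 − 1) × 290 = 36.4 K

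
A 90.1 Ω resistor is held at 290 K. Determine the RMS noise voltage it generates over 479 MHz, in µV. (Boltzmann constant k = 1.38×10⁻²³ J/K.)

26.3 µV

V_n = √(4kTRB)
4kTRB = 4 × 1.38×10⁻²³ × 290 × 9.01×10¹ × 4.79×10⁸ = 6.91×10⁻¹⁰ V²
V_n = √(6.91×10⁻¹⁰) = 2.63×10⁻⁵ V = 26.3 µV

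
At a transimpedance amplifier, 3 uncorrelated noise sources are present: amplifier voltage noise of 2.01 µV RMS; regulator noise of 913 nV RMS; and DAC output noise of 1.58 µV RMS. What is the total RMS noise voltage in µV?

2.71 µV

Uncorrelated sources add in power (mean-square): V_tot = √(ΣV_i²)
V_tot = √[(2.01×10⁻⁶)² + (9.13×10⁻⁷)² + (1.58×10⁻⁶)²] = 2.71×10⁻⁶ V = 2.71 µV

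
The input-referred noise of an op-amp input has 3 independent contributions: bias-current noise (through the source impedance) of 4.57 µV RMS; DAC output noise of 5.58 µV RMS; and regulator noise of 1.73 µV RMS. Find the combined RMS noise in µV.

7.42 µV

Uncorrelated sources add in power (mean-square): V_tot = √(ΣV_i²)
V_tot = √[(4.57×10⁻⁶)² + (5.58×10⁻⁶)² + (1.73×10⁻⁶)²] = 7.42×10⁻⁶ V = 7.42 µV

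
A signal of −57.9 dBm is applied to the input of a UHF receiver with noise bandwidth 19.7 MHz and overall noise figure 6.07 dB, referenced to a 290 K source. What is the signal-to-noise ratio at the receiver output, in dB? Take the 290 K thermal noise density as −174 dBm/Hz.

Noise floor: N = −174 + 10 log₁₀(B) + NF
10 log₁₀(1.97×10⁷) = 72.94 dB
N = −174 + 72.94 + 6.07 = −94.99 dBm
SNR = P_sig − N = −57.9 − (−94.99) = 37.09 dB → 37.1 dB

37.1 dB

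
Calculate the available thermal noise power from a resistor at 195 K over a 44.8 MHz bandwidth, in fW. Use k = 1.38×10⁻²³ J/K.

121 fW

P_n = kTB = 1.38×10⁻²³ × 195 × 4.48×10⁷ = 1.21×10⁻¹³ W = 121 fW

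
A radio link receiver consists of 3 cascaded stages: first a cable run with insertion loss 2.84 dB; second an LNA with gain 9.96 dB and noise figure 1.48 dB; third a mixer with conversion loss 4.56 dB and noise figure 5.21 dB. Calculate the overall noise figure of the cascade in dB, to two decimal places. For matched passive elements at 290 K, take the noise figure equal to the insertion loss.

Convert to linear (a loss of L dB is a gain of −L dB): F_i = 10^(NF_i/10), G_i = 10^(G_i,dB/10)
  Stage 1: F_1 = 10^(2.84/10) = 1.923, G_1 = 10^(−2.84/10) = 0.5200
  Stage 2: F_2 = 10^(1.48/10) = 1.406, G_2 = 10^(9.96/10) = 9.908
  Stage 3: F_3 = 10^(5.21/10) = 3.319, G_3 = 10^(−4.56/10) = 0.3499
Friis cascade:
  F = 1.923 + (1.406 − 1)/0.5200 + (3.319 − 1)/5.152 = 3.154
NF = 10 log₁₀(3.154) = 4.99 dB

4.99 dB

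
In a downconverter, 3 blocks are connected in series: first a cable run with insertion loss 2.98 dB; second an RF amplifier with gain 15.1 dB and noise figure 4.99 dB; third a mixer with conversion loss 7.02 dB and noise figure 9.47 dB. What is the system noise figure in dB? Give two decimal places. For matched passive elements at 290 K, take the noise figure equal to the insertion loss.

Convert to linear (a loss of L dB is a gain of −L dB): F_i = 10^(NF_i/10), G_i = 10^(G_i,dB/10)
  Stage 1: F_1 = 10^(2.98/10) = 1.986, G_1 = 10^(−2.98/10) = 0.5035
  Stage 2: F_2 = 10^(4.99/10) = 3.155, G_2 = 10^(15.1/10) = 32.36
  Stage 3: F_3 = 10^(9.47/10) = 8.851, G_3 = 10^(−7.02/10) = 0.1986
Friis cascade:
  F = 1.986 + (3.155 − 1)/0.5035 + (8.851 − 1)/16.29 = 6.748
NF = 10 log₁₀(6.748) = 8.29 dB

8.29 dB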